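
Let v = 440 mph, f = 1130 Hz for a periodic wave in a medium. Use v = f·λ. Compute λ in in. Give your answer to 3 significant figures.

6.85 in

Rearranging v = f·λ for λ: λ = v/f.
v = 440 mph = 196.7 m/s; f = 1130 Hz.
λ = 0.1741 m
0.1741 m × (1 in / 0.02540 m) = 6.853 in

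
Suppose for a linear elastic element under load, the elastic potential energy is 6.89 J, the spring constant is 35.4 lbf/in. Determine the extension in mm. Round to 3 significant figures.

47.1 mm

Rearranging U = ½k·x² for x: x = √(2U/k).
U = 6.89 J; k = 35.4 lbf/in = 6199 N/m.
x = 0.04715 m
0.04715 m × (1 mm / 0.001000 m) = 47.15 mm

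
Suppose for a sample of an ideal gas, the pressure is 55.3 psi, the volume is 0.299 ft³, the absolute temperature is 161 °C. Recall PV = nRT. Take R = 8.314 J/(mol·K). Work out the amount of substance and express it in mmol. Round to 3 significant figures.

894 mmol

Rearranging: n = PV/(RT).
P = 55.3 psi = 3.813×10^5 Pa; V = 0.299 ft³ = 0.008467 m³; T = 161 °C = 434.1 K; R = 8.314 J/(mol·K).
n = 0.8944 mol
0.8944 mol × (1 mmol / 0.001000 mol) = 894.4 mmol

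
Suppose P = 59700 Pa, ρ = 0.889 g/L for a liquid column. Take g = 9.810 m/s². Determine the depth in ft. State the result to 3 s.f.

22500 ft

Solving P = ρ·g·h for h: h = P/(ρ·g).
P = 59700 Pa; ρ = 0.889 g/L = 0.8890 kg/m³; g = 9.810 m/s².
h = 6845 m
6845 m × (1 ft / 0.3048 m) = 22459 ft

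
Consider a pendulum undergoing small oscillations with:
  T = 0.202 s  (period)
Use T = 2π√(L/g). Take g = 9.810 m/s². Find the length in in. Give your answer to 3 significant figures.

0.399 in

Rearranging: L = g·(T/2π)².
T = 0.202 s; g = 9.810 m/s².
L = 0.01014 m
0.01014 m × (1 in / 0.02540 m) = 0.3992 in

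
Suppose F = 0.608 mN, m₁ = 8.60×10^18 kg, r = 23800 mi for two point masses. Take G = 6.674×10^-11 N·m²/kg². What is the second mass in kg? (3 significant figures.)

Solving F = G·m₁·m₂/r² for m₂: m₂ = F·r²/(G·m₁).
F = 0.608 mN = 6.080×10^-4 N; m₁ = 8.60×10^18 kg; r = 23800 mi = 3.830×10^7 m; G = 6.674×10^-11 N·m²/kg².
m₂ = 1554 kg

1550 kg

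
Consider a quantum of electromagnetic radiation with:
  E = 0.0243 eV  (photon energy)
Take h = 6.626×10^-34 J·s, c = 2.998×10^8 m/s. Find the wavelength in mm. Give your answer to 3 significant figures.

0.0510 mm

Solving E = h·c/λ for λ: λ = hc/E.
E = 0.0243 eV = 3.893×10^-21 J; h = 6.626×10^-34 J·s; c = 2.998×10^8 m/s.
λ = 5.102×10^-5 m
5.102×10^-5 m × (1 mm / 0.001000 m) = 0.05102 mm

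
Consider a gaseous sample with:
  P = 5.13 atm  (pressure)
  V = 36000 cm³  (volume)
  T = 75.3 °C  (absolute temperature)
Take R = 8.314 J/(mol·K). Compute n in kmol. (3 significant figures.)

From the ideal-gas law: n = PV/(RT).
P = 5.13 atm = 5.198×10^5 Pa; V = 36000 cm³ = 0.03600 m³; T = 75.3 °C = 348.4 K; R = 8.314 J/(mol·K).
n = 6.459 mol
6.459 mol × (1 kmol / 1000 mol) = 0.006459 kmol

0.00646 kmol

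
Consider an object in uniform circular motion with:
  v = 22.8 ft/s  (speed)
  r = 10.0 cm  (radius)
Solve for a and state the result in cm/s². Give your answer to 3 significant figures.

Directly: a = v²/r.
v = 22.8 ft/s = 6.949 m/s; r = 10.0 cm = 0.1000 m.
a = 482.9 m/s²
482.9 m/s² × (1 cm/s² / 0.01000 m/s²) = 48295 cm/s²

48300 cm/s²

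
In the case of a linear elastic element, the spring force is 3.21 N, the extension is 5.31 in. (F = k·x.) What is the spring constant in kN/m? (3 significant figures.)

Rearranging F = k·x for k: k = F/x.
F = 3.21 N; x = 5.31 in = 0.1349 m.
k = 23.80 N/m
23.80 N/m × (1 kN/m / 1000 N/m) = 0.02380 kN/m

0.0238 kN/m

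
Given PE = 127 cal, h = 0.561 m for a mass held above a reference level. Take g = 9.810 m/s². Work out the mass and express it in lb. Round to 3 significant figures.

Solving PE = m·g·h for m: m = PE/(g·h).
PE = 127 cal = 531.4 J; h = 0.561 m; g = 9.810 m/s².
m = 96.55 kg
96.55 kg × (1 lb / 0.4536 kg) = 212.9 lb

213 lb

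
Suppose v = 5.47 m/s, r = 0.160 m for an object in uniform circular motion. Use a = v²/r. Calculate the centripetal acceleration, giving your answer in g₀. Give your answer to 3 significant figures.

a is given directly by: a = v²/r.
v = 5.47 m/s; r = 0.160 m.
a = 187.0 m/s²
187.0 m/s² × (1 g₀ / 9.807 m/s²) = 19.07 g₀

19.1 g₀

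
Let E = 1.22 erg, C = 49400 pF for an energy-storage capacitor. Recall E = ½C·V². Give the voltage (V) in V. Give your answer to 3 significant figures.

2.22 V

Rearranging E = ½C·V² for V: V = √(2E/C).
E = 1.22 erg = 1.220×10^-7 J; C = 49400 pF = 4.940×10^-8 F.
V = 2.222 V  (the unit combination reduces to kg·m²/(A·s³) = V)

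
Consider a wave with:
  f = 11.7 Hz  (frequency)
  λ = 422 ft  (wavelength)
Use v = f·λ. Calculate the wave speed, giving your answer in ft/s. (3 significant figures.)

4940 ft/s

v is given directly by: v = fλ.
f = 11.7 Hz; λ = 422 ft = 128.6 m.
v = 1505 m/s
1505 m/s × (1 ft/s / 0.3048 m/s) = 4937 ft/s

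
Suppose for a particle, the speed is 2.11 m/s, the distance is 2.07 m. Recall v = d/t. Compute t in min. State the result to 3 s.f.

Solving v = d/t for t: t = d/v.
v = 2.11 m/s; d = 2.07 m.
t = 0.9810 s
0.9810 s × (1 min / 60.00 s) = 0.01635 min

0.0164 min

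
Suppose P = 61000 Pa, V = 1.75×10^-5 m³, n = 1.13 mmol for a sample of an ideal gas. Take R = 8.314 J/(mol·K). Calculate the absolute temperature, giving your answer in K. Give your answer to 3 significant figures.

Rearranging PV = nRT for T: T = PV/(nR).
P = 61000 Pa; V = 1.75×10^-5 m³; n = 1.13 mmol = 0.001130 mol; R = 8.314 J/(mol·K).
T = 113.6 K

114 K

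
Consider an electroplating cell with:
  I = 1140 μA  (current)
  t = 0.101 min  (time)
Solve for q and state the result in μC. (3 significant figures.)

Directly: q = It.
I = 1140 μA = 0.001140 A; t = 0.101 min = 6.060 s.
q = 0.006908 C
0.006908 C × (1 μC / 1.000×10^-6 C) = 6908 μC

6910 μC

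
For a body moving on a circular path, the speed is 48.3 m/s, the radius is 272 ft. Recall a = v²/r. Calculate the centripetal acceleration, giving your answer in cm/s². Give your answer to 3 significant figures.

2810 cm/s²

a is given directly by: a = v²/r.
v = 48.3 m/s; r = 272 ft = 82.91 m.
a = 28.14 m/s²
28.14 m/s² × (1 cm/s² / 0.01000 m/s²) = 2814 cm/s²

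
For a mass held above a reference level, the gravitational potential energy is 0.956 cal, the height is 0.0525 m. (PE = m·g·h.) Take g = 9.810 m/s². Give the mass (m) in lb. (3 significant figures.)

17.1 lb

Rearranging PE = m·g·h for m: m = PE/(g·h).
PE = 0.956 cal = 4.000 J; h = 0.0525 m; g = 9.810 m/s².
m = 7.766 kg
7.766 kg × (1 lb / 0.4536 kg) = 17.12 lb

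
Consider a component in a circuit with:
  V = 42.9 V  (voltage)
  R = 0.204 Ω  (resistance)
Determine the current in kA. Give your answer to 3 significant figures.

0.210 kA

Rearranging: I = V/R.
V = 42.9 V; R = 0.204 Ω.
I = 210.3 A
210.3 A × (1 kA / 1000 A) = 0.2103 kA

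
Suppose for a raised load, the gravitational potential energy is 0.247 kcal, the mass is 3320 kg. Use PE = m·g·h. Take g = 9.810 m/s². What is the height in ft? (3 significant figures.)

Solving PE = m·g·h for h: h = PE/(m·g).
PE = 0.247 kcal = 1033 J; m = 3320 kg; g = 9.810 m/s².
h = 0.03173 m
0.03173 m × (1 ft / 0.3048 m) = 0.1041 ft

0.104 ft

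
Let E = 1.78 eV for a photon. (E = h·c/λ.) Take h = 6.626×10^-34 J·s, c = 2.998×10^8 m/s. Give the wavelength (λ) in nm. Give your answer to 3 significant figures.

697 nm

Solving E = h·c/λ for λ: λ = hc/E.
E = 1.78 eV = 2.852×10^-19 J; h = 6.626×10^-34 J·s; c = 2.998×10^8 m/s.
λ = 6.966×10^-7 m
6.966×10^-7 m × (1 nm / 1.000×10^-9 m) = 696.6 nm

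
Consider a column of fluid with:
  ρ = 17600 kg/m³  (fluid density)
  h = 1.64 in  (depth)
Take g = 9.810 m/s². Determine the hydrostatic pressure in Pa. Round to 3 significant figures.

P is given directly by: P = ρgh.
ρ = 17600 kg/m³; h = 1.64 in = 0.04166 m; g = 9.810 m/s².
P = 7192 Pa  (the unit combination reduces to kg/(m·s²) = Pa)

7190 Pa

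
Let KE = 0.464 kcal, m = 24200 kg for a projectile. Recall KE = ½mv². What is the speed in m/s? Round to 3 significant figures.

0.401 m/s

Rearranging: v = √(2·KE/m).
KE = 0.464 kcal = 1941 J; m = 24200 kg.
v = 0.4006 m/s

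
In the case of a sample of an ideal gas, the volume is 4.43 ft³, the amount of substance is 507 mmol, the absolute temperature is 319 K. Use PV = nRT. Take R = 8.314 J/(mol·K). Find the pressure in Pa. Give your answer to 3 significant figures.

P is given directly by: P = nRT/V.
V = 4.43 ft³ = 0.1254 m³; n = 507 mmol = 0.5070 mol; T = 319 K; R = 8.314 J/(mol·K).
P = 10719 Pa

10700 Pa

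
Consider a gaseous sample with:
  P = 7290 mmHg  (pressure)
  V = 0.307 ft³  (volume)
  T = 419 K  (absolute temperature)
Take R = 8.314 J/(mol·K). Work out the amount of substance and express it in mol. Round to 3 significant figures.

2.43 mol

From the ideal-gas law: n = PV/(RT).
P = 7290 mmHg = 9.719×10^5 Pa; V = 0.307 ft³ = 0.008693 m³; T = 419 K; R = 8.314 J/(mol·K).
n = 2.425 mol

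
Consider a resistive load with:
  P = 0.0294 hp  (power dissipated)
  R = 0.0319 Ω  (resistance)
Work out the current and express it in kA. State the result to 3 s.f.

Solving P = I²R for I: I = √(P/R).
P = 0.0294 hp = 21.92 W; R = 0.0319 Ω.
I = 26.22 A
26.22 A × (1 kA / 1000 A) = 0.02622 kA

0.0262 kA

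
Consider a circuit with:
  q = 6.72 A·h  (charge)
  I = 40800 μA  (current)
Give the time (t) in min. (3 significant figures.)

Rearranging q = I·t for t: t = q/I.
q = 6.72 A·h = 24192 C; I = 40800 μA = 0.04080 A.
t = 5.929×10^5 s
5.929×10^5 s × (1 min / 60.00 s) = 9882 min

9880 min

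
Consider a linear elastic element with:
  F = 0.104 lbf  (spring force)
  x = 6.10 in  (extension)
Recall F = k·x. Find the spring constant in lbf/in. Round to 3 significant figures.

0.0170 lbf/in

From Hooke's law: k = F/x.
F = 0.104 lbf = 0.4626 N; x = 6.10 in = 0.1549 m.
k = 2.986 N/m
2.986 N/m × (1 lbf/in / 175.1 N/m) = 0.01705 lbf/in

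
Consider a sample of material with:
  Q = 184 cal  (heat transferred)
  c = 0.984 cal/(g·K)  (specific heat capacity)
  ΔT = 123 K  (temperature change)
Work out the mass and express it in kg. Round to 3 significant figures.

Rearranging Q = m·c·ΔT for m: m = Q/(c·ΔT).
Q = 184 cal = 769.9 J; c = 0.984 cal/(g·K) = 4117 J/(kg·K); ΔT = 123 K.
m = 0.001520 kg

0.00152 kg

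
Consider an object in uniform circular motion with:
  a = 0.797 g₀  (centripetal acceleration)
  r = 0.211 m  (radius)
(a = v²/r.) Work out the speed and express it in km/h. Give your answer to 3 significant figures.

4.62 km/h

Rearranging a = v²/r for v: v = √(a·r).
a = 0.797 g₀ = 7.816 m/s²; r = 0.211 m.
v = 1.284 m/s
1.284 m/s × (1 km/h / 0.2778 m/s) = 4.623 km/h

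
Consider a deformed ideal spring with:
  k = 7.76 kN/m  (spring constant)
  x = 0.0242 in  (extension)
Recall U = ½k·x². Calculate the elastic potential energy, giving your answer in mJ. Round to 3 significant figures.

1.47 mJ

U is given directly by: U = ½kx².
k = 7.76 kN/m = 7760 N/m; x = 0.0242 in = 6.147×10^-4 m.
U = 0.001466 J  (the unit combination reduces to kg·m²/s² = J)
0.001466 J × (1 mJ / 0.001000 J) = 1.466 mJ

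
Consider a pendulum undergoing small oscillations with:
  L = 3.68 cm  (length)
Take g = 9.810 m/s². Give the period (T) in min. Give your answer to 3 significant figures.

T is given directly by: T = 2π√(L/g).
L = 3.68 cm = 0.03680 m; g = 9.810 m/s².
T = 0.3848 s
0.3848 s × (1 min / 60.00 s) = 0.006414 min

0.00641 min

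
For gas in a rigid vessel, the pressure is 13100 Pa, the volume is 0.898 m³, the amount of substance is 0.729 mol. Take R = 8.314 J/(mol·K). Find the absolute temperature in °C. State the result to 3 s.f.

1670 °C

Rearranging: T = PV/(nR).
P = 13100 Pa; V = 0.898 m³; n = 0.729 mol; R = 8.314 J/(mol·K).
T = 1941 K
1941 K − 273.15 = 1668 °C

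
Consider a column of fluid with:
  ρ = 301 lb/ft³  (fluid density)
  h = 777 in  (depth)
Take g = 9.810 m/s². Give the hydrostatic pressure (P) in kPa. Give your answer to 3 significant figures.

933 kPa

P is given directly by: P = ρgh.
ρ = 301 lb/ft³ = 4822 kg/m³; h = 777 in = 19.74 m; g = 9.810 m/s².
P = 9.335×10^5 Pa
9.335×10^5 Pa × (1 kPa / 1000 Pa) = 933.5 kPa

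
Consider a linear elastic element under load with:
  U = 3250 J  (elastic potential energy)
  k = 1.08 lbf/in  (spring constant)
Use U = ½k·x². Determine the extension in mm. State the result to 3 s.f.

Solving U = ½k·x² for x: x = √(2U/k).
U = 3250 J; k = 1.08 lbf/in = 189.1 N/m.
x = 5.862 m
5.862 m × (1 mm / 0.001000 m) = 5862 mm

5860 mm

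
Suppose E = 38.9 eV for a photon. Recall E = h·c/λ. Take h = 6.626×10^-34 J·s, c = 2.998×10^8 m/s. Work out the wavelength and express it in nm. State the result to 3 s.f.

31.9 nm

Solving E = h·c/λ for λ: λ = hc/E.
E = 38.9 eV = 6.232×10^-18 J; h = 6.626×10^-34 J·s; c = 2.998×10^8 m/s.
λ = 3.187×10^-8 m
3.187×10^-8 m × (1 nm / 1.000×10^-9 m) = 31.87 nm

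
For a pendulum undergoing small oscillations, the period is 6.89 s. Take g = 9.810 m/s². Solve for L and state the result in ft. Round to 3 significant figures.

38.7 ft

Rearranging: L = g·(T/2π)².
T = 6.89 s; g = 9.810 m/s².
L = 11.80 m
11.80 m × (1 ft / 0.3048 m) = 38.70 ft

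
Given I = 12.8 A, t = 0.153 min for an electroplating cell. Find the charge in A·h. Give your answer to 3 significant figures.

0.0326 A·h

q is given directly by: q = It.
I = 12.8 A; t = 0.153 min = 9.180 s.
q = 117.5 C
117.5 C × (1 A·h / 3600 C) = 0.03264 A·h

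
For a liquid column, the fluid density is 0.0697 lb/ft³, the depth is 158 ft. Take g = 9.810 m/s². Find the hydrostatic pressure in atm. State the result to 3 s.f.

0.00521 atm

Directly: P = ρgh.
ρ = 0.0697 lb/ft³ = 1.116 kg/m³; h = 158 ft = 48.16 m; g = 9.810 m/s².
P = 527.5 Pa  (the unit combination reduces to kg/(m·s²) = Pa)
527.5 Pa × (1 atm / 1.013×10^5 Pa) = 0.005206 atm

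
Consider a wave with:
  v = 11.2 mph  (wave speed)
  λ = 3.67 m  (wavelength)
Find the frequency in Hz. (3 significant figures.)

Rearranging: f = v/λ.
v = 11.2 mph = 5.007 m/s; λ = 3.67 m.
f = 1.364 Hz

1.36 Hz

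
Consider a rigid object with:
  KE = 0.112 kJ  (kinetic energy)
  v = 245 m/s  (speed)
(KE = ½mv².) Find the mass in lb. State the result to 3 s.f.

0.00823 lb

Rearranging KE = ½mv² for m: m = 2·KE/v².
KE = 0.112 kJ = 112.0 J; v = 245 m/s.
m = 0.003732 kg
0.003732 kg × (1 lb / 0.4536 kg) = 0.008227 lb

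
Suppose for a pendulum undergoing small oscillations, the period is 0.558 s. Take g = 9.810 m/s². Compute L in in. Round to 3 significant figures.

3.05 in

Rearranging: L = g·(T/2π)².
T = 0.558 s; g = 9.810 m/s².
L = 0.07737 m
0.07737 m × (1 in / 0.02540 m) = 3.046 in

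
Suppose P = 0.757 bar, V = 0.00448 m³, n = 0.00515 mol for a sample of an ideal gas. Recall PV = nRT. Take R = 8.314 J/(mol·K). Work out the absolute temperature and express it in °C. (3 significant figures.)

7650 °C

From the ideal-gas law: T = PV/(nR).
P = 0.757 bar = 75700 Pa; V = 0.00448 m³; n = 0.00515 mol; R = 8.314 J/(mol·K).
T = 7921 K
7921 K − 273.15 = 7647 °C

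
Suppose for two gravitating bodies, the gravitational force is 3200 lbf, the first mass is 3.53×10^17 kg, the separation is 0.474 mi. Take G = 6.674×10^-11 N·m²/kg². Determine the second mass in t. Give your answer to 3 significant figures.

Solving F = G·m₁·m₂/r² for m₂: m₂ = F·r²/(G·m₁).
F = 3200 lbf = 14234 N; m₁ = 3.53×10^17 kg; r = 0.474 mi = 762.8 m; G = 6.674×10^-11 N·m²/kg².
m₂ = 351.6 kg
351.6 kg × (1 t / 1000 kg) = 0.3516 t

0.352 t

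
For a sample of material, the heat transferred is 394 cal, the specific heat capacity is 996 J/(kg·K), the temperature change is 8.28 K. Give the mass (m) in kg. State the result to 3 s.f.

Solving Q = m·c·ΔT for m: m = Q/(c·ΔT).
Q = 394 cal = 1648 J; c = 996 J/(kg·K); ΔT = 8.28 K.
m = 0.1999 kg

0.200 kg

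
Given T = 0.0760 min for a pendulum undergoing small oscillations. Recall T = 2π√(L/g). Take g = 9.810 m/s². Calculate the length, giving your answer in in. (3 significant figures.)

Rearranging: L = g·(T/2π)².
T = 0.0760 min = 4.560 s; g = 9.810 m/s².
L = 5.167 m
5.167 m × (1 in / 0.02540 m) = 203.4 in

203 in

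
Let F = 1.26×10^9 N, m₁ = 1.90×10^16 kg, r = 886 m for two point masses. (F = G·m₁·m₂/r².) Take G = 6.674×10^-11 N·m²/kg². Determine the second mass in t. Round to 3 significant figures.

7.80×10^5 t

Rearranging F = G·m₁·m₂/r² for m₂: m₂ = F·r²/(G·m₁).
F = 1.26×10^9 N; m₁ = 1.90×10^16 kg; r = 886 m; G = 6.674×10^-11 N·m²/kg².
m₂ = 7.800×10^8 kg
7.800×10^8 kg × (1 t / 1000 kg) = 7.800×10^5 t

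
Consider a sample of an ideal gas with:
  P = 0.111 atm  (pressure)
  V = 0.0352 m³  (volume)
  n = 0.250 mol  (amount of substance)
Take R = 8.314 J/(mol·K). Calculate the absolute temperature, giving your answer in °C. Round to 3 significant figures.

From the ideal-gas law: T = PV/(nR).
P = 0.111 atm = 11247 Pa; V = 0.0352 m³; n = 0.250 mol; R = 8.314 J/(mol·K).
T = 190.5 K
190.5 K − 273.15 = -82.68 °C

-82.7 °C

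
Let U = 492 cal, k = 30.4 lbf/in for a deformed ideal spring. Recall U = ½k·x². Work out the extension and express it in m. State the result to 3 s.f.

0.879 m

Rearranging: x = √(2U/k).
U = 492 cal = 2059 J; k = 30.4 lbf/in = 5324 N/m.
x = 0.8794 m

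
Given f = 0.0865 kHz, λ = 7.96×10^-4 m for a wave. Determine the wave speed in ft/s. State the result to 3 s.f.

Directly: v = fλ.
f = 0.0865 kHz = 86.50 Hz; λ = 7.96×10^-4 m.
v = 0.06885 m/s
0.06885 m/s × (1 ft/s / 0.3048 m/s) = 0.2259 ft/s

0.226 ft/s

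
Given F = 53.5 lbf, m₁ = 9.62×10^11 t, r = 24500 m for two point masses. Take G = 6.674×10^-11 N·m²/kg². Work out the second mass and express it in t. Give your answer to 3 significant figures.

2220 t

Rearranging: m₂ = F·r²/(G·m₁).
F = 53.5 lbf = 238.0 N; m₁ = 9.62×10^11 t = 9.620×10^14 kg; r = 24500 m; G = 6.674×10^-11 N·m²/kg².
m₂ = 2.225×10^6 kg
2.225×10^6 kg × (1 t / 1000 kg) = 2225 t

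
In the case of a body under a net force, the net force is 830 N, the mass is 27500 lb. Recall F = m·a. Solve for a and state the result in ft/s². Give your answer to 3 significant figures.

Rearranging F = m·a for a: a = F/m.
F = 830 N; m = 27500 lb = 12474 kg.
a = 0.06654 m/s²
0.06654 m/s² × (1 ft/s² / 0.3048 m/s²) = 0.2183 ft/s²

0.218 ft/s²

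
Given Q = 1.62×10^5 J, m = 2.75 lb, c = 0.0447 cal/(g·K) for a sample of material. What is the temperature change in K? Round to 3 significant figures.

694 K

Rearranging Q = m·c·ΔT for ΔT: ΔT = Q/(m·c).
Q = 1.62×10^5 J; m = 2.75 lb = 1.247 kg; c = 0.0447 cal/(g·K) = 187.0 J/(kg·K).
ΔT = 694.4 K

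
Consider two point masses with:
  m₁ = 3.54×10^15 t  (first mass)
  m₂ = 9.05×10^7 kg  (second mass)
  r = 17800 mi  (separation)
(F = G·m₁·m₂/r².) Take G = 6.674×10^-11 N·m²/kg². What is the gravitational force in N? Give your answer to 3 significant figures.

F is given directly by: F = Gm₁m₂/r².
m₁ = 3.54×10^15 t = 3.540×10^18 kg; m₂ = 9.05×10^7 kg; r = 17800 mi = 2.865×10^7 m; G = 6.674×10^-11 N·m²/kg².
F = 26.06 N  (the unit combination reduces to kg·m/s² = N)

26.1 N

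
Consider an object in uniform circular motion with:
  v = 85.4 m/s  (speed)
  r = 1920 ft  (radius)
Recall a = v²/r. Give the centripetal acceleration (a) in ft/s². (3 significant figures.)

Directly: a = v²/r.
v = 85.4 m/s; r = 1920 ft = 585.2 m.
a = 12.46 m/s²
12.46 m/s² × (1 ft/s² / 0.3048 m/s²) = 40.89 ft/s²

40.9 ft/s²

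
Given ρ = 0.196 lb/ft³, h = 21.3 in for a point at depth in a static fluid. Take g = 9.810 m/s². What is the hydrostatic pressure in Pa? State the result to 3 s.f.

P is given directly by: P = ρgh.
ρ = 0.196 lb/ft³ = 3.140 kg/m³; h = 21.3 in = 0.5410 m; g = 9.810 m/s².
P = 16.66 Pa  (the unit combination reduces to kg/(m·s²) = Pa)

16.7 Pa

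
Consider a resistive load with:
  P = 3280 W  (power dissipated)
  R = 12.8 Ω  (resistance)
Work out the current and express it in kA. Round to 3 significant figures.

0.0160 kA

Rearranging: I = √(P/R).
P = 3280 W; R = 12.8 Ω.
I = 16.01 A
16.01 A × (1 kA / 1000 A) = 0.01601 kA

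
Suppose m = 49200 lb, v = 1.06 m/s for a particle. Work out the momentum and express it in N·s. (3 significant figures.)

Directly: p = mv.
m = 49200 lb = 22317 kg; v = 1.06 m/s.
p = 23656 kg·m/s
Since 1 N·s = 1 kg·m/s, 23656 N·s.

23700 N·s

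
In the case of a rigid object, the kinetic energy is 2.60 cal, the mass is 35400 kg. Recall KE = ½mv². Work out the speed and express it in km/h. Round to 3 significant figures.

0.0892 km/h

Rearranging KE = ½mv² for v: v = √(2·KE/m).
KE = 2.60 cal = 10.88 J; m = 35400 kg.
v = 0.02479 m/s
0.02479 m/s × (1 km/h / 0.2778 m/s) = 0.08925 km/h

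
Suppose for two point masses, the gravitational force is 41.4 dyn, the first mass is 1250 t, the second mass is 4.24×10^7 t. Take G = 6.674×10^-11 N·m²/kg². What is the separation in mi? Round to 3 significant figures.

57.4 mi

From Newton's law of gravitation: r = √(G·m₁m₂/F).
F = 41.4 dyn = 4.140×10^-4 N; m₁ = 1250 t = 1.250×10^6 kg; m₂ = 4.24×10^7 t = 4.240×10^10 kg; G = 6.674×10^-11 N·m²/kg².
r = 92434 m
92434 m × (1 mi / 1609 m) = 57.44 mi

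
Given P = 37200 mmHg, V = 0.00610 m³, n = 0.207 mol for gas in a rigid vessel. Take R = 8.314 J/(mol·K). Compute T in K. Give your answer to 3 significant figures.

From the ideal-gas law: T = PV/(nR).
P = 37200 mmHg = 4.960×10^6 Pa; V = 0.00610 m³; n = 0.207 mol; R = 8.314 J/(mol·K).
T = 17579 K

17600 K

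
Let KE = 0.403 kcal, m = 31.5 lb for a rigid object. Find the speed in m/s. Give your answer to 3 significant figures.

Rearranging: v = √(2·KE/m).
KE = 0.403 kcal = 1686 J; m = 31.5 lb = 14.29 kg.
v = 15.36 m/s

15.4 m/s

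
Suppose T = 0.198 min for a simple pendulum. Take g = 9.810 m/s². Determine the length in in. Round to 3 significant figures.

1380 in

Rearranging T = 2π√(L/g) for L: L = g·(T/2π)².
T = 0.198 min = 11.88 s; g = 9.810 m/s².
L = 35.07 m
35.07 m × (1 in / 0.02540 m) = 1381 in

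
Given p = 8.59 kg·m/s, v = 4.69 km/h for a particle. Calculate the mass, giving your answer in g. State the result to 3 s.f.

Solving p = m·v for m: m = p/v.
p = 8.59 kg·m/s; v = 4.69 km/h = 1.303 m/s.
m = 6.594 kg
6.594 kg × (1 g / 0.001000 kg) = 6594 g

6590 g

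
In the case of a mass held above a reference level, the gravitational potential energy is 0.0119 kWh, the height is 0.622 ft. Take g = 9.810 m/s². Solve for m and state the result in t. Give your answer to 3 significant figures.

23.0 t

Rearranging PE = m·g·h for m: m = PE/(g·h).
PE = 0.0119 kWh = 42840 J; h = 0.622 ft = 0.1896 m; g = 9.810 m/s².
m = 23034 kg
23034 kg × (1 t / 1000 kg) = 23.03 t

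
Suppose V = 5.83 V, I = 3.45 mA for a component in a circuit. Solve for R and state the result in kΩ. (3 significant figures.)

From Ohm's law: R = V/I.
V = 5.83 V; I = 3.45 mA = 0.003450 A.
R = 1690 Ω
1690 Ω × (1 kΩ / 1000 Ω) = 1.690 kΩ

1.69 kΩ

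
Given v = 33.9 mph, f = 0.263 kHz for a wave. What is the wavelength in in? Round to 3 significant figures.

Rearranging v = f·λ for λ: λ = v/f.
v = 33.9 mph = 15.15 m/s; f = 0.263 kHz = 263.0 Hz.
λ = 0.05762 m
0.05762 m × (1 in / 0.02540 m) = 2.269 in

2.27 in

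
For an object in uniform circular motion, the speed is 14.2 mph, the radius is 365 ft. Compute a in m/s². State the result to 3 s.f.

Directly: a = v²/r.
v = 14.2 mph = 6.348 m/s; r = 365 ft = 111.3 m.
a = 0.3622 m/s²

0.362 m/s²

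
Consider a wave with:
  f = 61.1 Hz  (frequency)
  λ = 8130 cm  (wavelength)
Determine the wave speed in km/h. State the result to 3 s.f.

v is given directly by: v = fλ.
f = 61.1 Hz; λ = 8130 cm = 81.30 m.
v = 4967 m/s
4967 m/s × (1 km/h / 0.2778 m/s) = 17883 km/h

17900 km/h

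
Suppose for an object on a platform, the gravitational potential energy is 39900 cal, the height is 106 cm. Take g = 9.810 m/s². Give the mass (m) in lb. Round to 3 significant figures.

Solving PE = m·g·h for m: m = PE/(g·h).
PE = 39900 cal = 1.669×10^5 J; h = 106 cm = 1.060 m; g = 9.810 m/s².
m = 16054 kg
16054 kg × (1 lb / 0.4536 kg) = 35394 lb

35400 lb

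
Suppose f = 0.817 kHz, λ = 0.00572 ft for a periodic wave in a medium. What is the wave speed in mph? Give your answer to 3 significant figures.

3.19 mph

v is given directly by: v = fλ.
f = 0.817 kHz = 817.0 Hz; λ = 0.00572 ft = 0.001743 m.
v = 1.424 m/s
1.424 m/s × (1 mph / 0.4470 m/s) = 3.186 mph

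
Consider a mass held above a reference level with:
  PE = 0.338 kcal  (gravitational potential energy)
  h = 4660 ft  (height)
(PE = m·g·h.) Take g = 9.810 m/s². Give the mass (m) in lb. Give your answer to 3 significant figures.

0.224 lb

Rearranging PE = m·g·h for m: m = PE/(g·h).
PE = 0.338 kcal = 1414 J; h = 4660 ft = 1420 m; g = 9.810 m/s².
m = 0.1015 kg
0.1015 kg × (1 lb / 0.4536 kg) = 0.2238 lb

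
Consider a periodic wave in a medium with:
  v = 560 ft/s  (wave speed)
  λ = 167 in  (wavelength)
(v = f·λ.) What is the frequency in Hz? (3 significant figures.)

40.2 Hz

Rearranging: f = v/λ.
v = 560 ft/s = 170.7 m/s; λ = 167 in = 4.242 m.
f = 40.24 Hz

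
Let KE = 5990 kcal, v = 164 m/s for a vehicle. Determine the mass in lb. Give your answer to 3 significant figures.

Rearranging: m = 2·KE/v².
KE = 5990 kcal = 2.506×10^7 J; v = 164 m/s.
m = 1864 kg
1864 kg × (1 lb / 0.4536 kg) = 4109 lb

4110 lb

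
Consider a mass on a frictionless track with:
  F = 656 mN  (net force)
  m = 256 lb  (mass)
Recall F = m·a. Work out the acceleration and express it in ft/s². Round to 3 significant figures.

0.0185 ft/s²

From Newton's second law: a = F/m.
F = 656 mN = 0.6560 N; m = 256 lb = 116.1 kg.
a = 0.005649 m/s²
0.005649 m/s² × (1 ft/s² / 0.3048 m/s²) = 0.01853 ft/s²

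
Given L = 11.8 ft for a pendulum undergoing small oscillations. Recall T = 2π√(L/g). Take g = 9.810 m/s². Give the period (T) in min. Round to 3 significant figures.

T is given directly by: T = 2π√(L/g).
L = 11.8 ft = 3.597 m; g = 9.810 m/s².
T = 3.804 s
3.804 s × (1 min / 60.00 s) = 0.06341 min

0.0634 min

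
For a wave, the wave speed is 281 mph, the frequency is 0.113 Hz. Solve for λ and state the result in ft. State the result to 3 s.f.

Solving v = f·λ for λ: λ = v/f.
v = 281 mph = 125.6 m/s; f = 0.113 Hz.
λ = 1112 m
1112 m × (1 ft / 0.3048 m) = 3647 ft

3650 ft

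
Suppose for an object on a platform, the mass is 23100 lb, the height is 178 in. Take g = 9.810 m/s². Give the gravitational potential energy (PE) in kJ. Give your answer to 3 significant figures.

Directly: PE = mgh.
m = 23100 lb = 10478 kg; h = 178 in = 4.521 m; g = 9.810 m/s².
PE = 4.647×10^5 J  (the unit combination reduces to kg·m²/s² = J)
4.647×10^5 J × (1 kJ / 1000 J) = 464.7 kJ

465 kJ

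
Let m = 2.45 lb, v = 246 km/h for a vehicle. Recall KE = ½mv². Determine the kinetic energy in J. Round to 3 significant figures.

2590 J

KE is given directly by: KE = ½mv².
m = 2.45 lb = 1.111 kg; v = 246 km/h = 68.33 m/s.
KE = 2595 J  (the unit combination reduces to kg·m²/s² = J)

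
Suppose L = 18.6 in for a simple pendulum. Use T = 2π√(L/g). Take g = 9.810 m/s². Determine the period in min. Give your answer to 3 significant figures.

Directly: T = 2π√(L/g).
L = 18.6 in = 0.4724 m; g = 9.810 m/s².
T = 1.379 s
1.379 s × (1 min / 60.00 s) = 0.02298 min

0.0230 min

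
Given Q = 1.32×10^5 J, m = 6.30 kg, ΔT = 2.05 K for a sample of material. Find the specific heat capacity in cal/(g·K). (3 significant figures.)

Rearranging Q = m·c·ΔT for c: c = Q/(m·ΔT).
Q = 1.32×10^5 J; m = 6.30 kg; ΔT = 2.05 K.
c = 10221 J/(kg·K)
10221 J/(kg·K) × (1 cal/(g·K) / 4184 J/(kg·K)) = 2.443 cal/(g·K)

2.44 cal/(g·K)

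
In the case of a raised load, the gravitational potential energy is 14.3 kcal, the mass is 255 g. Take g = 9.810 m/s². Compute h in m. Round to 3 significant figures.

23900 m

Solving PE = m·g·h for h: h = PE/(m·g).
PE = 14.3 kcal = 59831 J; m = 255 g = 0.2550 kg; g = 9.810 m/s².
h = 23918 m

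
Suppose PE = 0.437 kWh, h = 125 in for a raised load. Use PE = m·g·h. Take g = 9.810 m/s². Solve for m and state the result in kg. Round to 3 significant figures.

Rearranging: m = PE/(g·h).
PE = 0.437 kWh = 1.573×10^6 J; h = 125 in = 3.175 m; g = 9.810 m/s².
m = 50509 kg

50500 kg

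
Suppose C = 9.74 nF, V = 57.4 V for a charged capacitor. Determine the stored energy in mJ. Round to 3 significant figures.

0.0160 mJ

E is given directly by: E = ½CV².
C = 9.74 nF = 9.740×10^-9 F; V = 57.4 V.
E = 1.605×10^-5 J  (the unit combination reduces to kg·m²/s² = J)
1.605×10^-5 J × (1 mJ / 0.001000 J) = 0.01605 mJ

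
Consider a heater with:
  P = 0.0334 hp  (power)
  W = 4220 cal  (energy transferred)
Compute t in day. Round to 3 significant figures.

Rearranging: t = W/P.
P = 0.0334 hp = 24.91 W; W = 4220 cal = 17656 J.
t = 708.9 s
708.9 s × (1 day / 86400 s) = 0.008205 day

0.00821 day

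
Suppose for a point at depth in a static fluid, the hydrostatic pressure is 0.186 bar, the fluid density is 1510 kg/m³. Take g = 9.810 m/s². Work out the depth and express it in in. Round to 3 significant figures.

49.4 in

Solving P = ρ·g·h for h: h = P/(ρ·g).
P = 0.186 bar = 18600 Pa; ρ = 1510 kg/m³; g = 9.810 m/s².
h = 1.256 m
1.256 m × (1 in / 0.02540 m) = 49.43 in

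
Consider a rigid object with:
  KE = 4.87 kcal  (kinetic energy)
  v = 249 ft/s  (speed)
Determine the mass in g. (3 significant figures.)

7070 g

Solving KE = ½mv² for m: m = 2·KE/v².
KE = 4.87 kcal = 20376 J; v = 249 ft/s = 75.90 m/s.
m = 7.075 kg
7.075 kg × (1 g / 0.001000 kg) = 7075 g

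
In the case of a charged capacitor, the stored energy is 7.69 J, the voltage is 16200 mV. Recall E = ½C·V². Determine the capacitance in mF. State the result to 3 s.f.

58.6 mF

Solving E = ½C·V² for C: C = 2E/V².
E = 7.69 J; V = 16200 mV = 16.20 V.
C = 0.05860 F
0.05860 F × (1 mF / 0.001000 F) = 58.60 mF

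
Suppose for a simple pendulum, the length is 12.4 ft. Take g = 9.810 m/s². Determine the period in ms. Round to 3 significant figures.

Directly: T = 2π√(L/g).
L = 12.4 ft = 3.780 m; g = 9.810 m/s².
T = 3.900 s
3.900 s × (1 ms / 0.001000 s) = 3900 ms

3900 ms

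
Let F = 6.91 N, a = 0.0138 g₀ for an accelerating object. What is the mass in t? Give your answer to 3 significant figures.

Rearranging: m = F/a.
F = 6.91 N; a = 0.0138 g₀ = 0.1353 m/s².
m = 51.06 kg
51.06 kg × (1 t / 1000 kg) = 0.05106 t

0.0511 t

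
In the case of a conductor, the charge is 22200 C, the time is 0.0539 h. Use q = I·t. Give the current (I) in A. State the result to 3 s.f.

Solving q = I·t for I: I = q/t.
q = 22200 C; t = 0.0539 h = 194.0 s.
I = 114.4 A

114 A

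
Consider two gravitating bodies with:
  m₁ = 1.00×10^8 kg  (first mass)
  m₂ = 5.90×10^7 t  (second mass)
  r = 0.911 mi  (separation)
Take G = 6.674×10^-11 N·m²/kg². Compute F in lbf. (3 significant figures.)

Directly: F = Gm₁m₂/r².
m₁ = 1.00×10^8 kg; m₂ = 5.90×10^7 t = 5.900×10^10 kg; r = 0.911 mi = 1466 m; G = 6.674×10^-11 N·m²/kg².
F = 183.2 N  (the unit combination reduces to kg·m/s² = N)
183.2 N × (1 lbf / 4.448 N) = 41.18 lbf

41.2 lbf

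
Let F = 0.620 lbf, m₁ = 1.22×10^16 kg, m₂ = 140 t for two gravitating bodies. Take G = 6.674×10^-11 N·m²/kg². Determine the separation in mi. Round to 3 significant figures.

From Newton's law of gravitation: r = √(G·m₁m₂/F).
F = 0.620 lbf = 2.758 N; m₁ = 1.22×10^16 kg; m₂ = 140 t = 1.400×10^5 kg; G = 6.674×10^-11 N·m²/kg².
r = 2.033×10^5 m
2.033×10^5 m × (1 mi / 1609 m) = 126.3 mi

126 mi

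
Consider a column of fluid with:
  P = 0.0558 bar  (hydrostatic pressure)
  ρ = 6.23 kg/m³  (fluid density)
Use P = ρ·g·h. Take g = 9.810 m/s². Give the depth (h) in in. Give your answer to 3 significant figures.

Solving P = ρ·g·h for h: h = P/(ρ·g).
P = 0.0558 bar = 5580 Pa; ρ = 6.23 kg/m³; g = 9.810 m/s².
h = 91.30 m
91.30 m × (1 in / 0.02540 m) = 3595 in

3590 in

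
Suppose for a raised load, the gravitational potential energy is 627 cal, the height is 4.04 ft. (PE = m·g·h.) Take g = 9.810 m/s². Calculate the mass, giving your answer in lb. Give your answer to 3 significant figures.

479 lb

Rearranging PE = m·g·h for m: m = PE/(g·h).
PE = 627 cal = 2623 J; h = 4.04 ft = 1.231 m; g = 9.810 m/s².
m = 217.2 kg
217.2 kg × (1 lb / 0.4536 kg) = 478.8 lb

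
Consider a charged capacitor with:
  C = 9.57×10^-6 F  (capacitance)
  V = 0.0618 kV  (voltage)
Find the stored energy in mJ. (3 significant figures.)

18.3 mJ

E is given directly by: E = ½CV².
C = 9.57×10^-6 F; V = 0.0618 kV = 61.80 V.
E = 0.01828 J
0.01828 J × (1 mJ / 0.001000 J) = 18.28 mJ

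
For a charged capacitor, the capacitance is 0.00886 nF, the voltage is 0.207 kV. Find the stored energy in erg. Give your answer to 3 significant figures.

E is given directly by: E = ½CV².
C = 0.00886 nF = 8.860×10^-12 F; V = 0.207 kV = 207.0 V.
E = 1.898×10^-7 J  (the unit combination reduces to kg·m²/s² = J)
1.898×10^-7 J × (1 erg / 1.000×10^-7 J) = 1.898 erg

1.90 erg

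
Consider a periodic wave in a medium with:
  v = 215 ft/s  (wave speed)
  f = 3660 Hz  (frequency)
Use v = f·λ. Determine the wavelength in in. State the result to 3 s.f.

0.705 in

Rearranging: λ = v/f.
v = 215 ft/s = 65.53 m/s; f = 3660 Hz.
λ = 0.01790 m
0.01790 m × (1 in / 0.02540 m) = 0.7049 in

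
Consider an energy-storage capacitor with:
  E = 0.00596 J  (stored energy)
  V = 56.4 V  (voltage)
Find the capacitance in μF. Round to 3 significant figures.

Solving E = ½C·V² for C: C = 2E/V².
E = 0.00596 J; V = 56.4 V.
C = 3.747×10^-6 F
3.747×10^-6 F × (1 μF / 1.000×10^-6 F) = 3.747 μF

3.75 μF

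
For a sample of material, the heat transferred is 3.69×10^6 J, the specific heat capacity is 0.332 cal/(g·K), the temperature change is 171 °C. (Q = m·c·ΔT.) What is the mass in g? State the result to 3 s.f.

Solving Q = m·c·ΔT for m: m = Q/(c·ΔT).
Q = 3.69×10^6 J; c = 0.332 cal/(g·K) = 1389 J/(kg·K); ΔT = 171 °C = 171.0 K.
m = 15.53 kg
15.53 kg × (1 g / 0.001000 kg) = 15535 g

15500 g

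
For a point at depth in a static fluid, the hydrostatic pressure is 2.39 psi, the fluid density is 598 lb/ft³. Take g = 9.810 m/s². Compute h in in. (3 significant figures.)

Rearranging: h = P/(ρ·g).
P = 2.39 psi = 16478 Pa; ρ = 598 lb/ft³ = 9579 kg/m³; g = 9.810 m/s².
h = 0.1754 m
0.1754 m × (1 in / 0.02540 m) = 6.904 in

6.90 in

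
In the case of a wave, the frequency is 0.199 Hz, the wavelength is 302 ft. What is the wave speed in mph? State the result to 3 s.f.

v is given directly by: v = fλ.
f = 0.199 Hz; λ = 302 ft = 92.05 m.
v = 18.32 m/s
18.32 m/s × (1 mph / 0.4470 m/s) = 40.98 mph

41.0 mph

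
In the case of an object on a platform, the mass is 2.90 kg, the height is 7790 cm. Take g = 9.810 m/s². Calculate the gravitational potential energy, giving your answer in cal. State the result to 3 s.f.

PE is given directly by: PE = mgh.
m = 2.90 kg; h = 7790 cm = 77.90 m; g = 9.810 m/s².
PE = 2216 J  (the unit combination reduces to kg·m²/s² = J)
2216 J × (1 cal / 4.184 J) = 529.7 cal

530 cal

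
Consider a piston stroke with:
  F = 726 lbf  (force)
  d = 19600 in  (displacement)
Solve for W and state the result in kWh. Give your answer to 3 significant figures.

W is given directly by: W = F·d.
F = 726 lbf = 3229 N; d = 19600 in = 497.8 m.
W = 1.608×10^6 J
1.608×10^6 J × (1 kWh / 3.600×10^6 J) = 0.4466 kWh

0.447 kWh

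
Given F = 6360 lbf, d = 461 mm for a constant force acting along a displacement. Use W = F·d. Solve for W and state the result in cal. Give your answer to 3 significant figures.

W is given directly by: W = F·d.
F = 6360 lbf = 28291 N; d = 461 mm = 0.4610 m.
W = 13042 J
13042 J × (1 cal / 4.184 J) = 3117 cal

3120 cal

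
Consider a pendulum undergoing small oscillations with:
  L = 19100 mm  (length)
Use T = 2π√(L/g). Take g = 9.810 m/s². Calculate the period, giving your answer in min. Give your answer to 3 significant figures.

T is given directly by: T = 2π√(L/g).
L = 19100 mm = 19.10 m; g = 9.810 m/s².
T = 8.767 s
8.767 s × (1 min / 60.00 s) = 0.1461 min

0.146 min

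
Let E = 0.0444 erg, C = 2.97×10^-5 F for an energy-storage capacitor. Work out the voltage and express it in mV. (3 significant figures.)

Solving E = ½C·V² for V: V = √(2E/C).
E = 0.0444 erg = 4.440×10^-9 J; C = 2.97×10^-5 F.
V = 0.01729 V
0.01729 V × (1 mV / 0.001000 V) = 17.29 mV

17.3 mV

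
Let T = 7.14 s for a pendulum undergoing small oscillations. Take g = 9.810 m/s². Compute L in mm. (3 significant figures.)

12700 mm

Rearranging: L = g·(T/2π)².
T = 7.14 s; g = 9.810 m/s².
L = 12.67 m
12.67 m × (1 mm / 0.001000 m) = 12668 mm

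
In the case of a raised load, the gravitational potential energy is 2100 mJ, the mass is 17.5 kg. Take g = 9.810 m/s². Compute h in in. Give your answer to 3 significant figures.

Rearranging PE = m·g·h for h: h = PE/(m·g).
PE = 2100 mJ = 2.100 J; m = 17.5 kg; g = 9.810 m/s².
h = 0.01223 m
0.01223 m × (1 in / 0.02540 m) = 0.4816 in

0.482 in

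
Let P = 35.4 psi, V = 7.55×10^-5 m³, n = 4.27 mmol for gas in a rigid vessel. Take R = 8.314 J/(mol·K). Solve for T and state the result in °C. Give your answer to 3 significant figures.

246 °C

From the ideal-gas law: T = PV/(nR).
P = 35.4 psi = 2.441×10^5 Pa; V = 7.55×10^-5 m³; n = 4.27 mmol = 0.004270 mol; R = 8.314 J/(mol·K).
T = 519.1 K
519.1 K − 273.15 = 245.9 °C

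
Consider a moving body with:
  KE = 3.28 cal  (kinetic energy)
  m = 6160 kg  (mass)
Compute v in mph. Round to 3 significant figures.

Rearranging KE = ½mv² for v: v = √(2·KE/m).
KE = 3.28 cal = 13.72 J; m = 6160 kg.
v = 0.06675 m/s
0.06675 m/s × (1 mph / 0.4470 m/s) = 0.1493 mph

0.149 mph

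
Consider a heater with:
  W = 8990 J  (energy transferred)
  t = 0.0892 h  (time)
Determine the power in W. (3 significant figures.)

28.0 W

Directly: P = W/t.
W = 8990 J; t = 0.0892 h = 321.1 s.
P = 28.00 W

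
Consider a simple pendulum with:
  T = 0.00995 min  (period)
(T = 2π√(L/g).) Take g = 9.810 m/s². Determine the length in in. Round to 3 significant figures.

Rearranging: L = g·(T/2π)².
T = 0.00995 min = 0.5970 s; g = 9.810 m/s².
L = 0.08856 m
0.08856 m × (1 in / 0.02540 m) = 3.487 in

3.49 in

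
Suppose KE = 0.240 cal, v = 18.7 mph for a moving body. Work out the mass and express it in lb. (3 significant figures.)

0.0634 lb

Rearranging KE = ½mv² for m: m = 2·KE/v².
KE = 0.240 cal = 1.004 J; v = 18.7 mph = 8.360 m/s.
m = 0.02874 kg
0.02874 kg × (1 lb / 0.4536 kg) = 0.06336 lb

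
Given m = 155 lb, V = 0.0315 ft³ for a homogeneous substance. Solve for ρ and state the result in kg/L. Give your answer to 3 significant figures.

78.8 kg/L

ρ is given directly by: ρ = m/V.
m = 155 lb = 70.31 kg; V = 0.0315 ft³ = 8.920×10^-4 m³.
ρ = 78821 kg/m³
78821 kg/m³ × (1 kg/L / 1000 kg/m³) = 78.82 kg/L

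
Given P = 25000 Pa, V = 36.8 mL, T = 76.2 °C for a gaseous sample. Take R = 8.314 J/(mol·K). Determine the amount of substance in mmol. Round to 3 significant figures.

0.317 mmol

From the ideal-gas law: n = PV/(RT).
P = 25000 Pa; V = 36.8 mL = 3.680×10^-5 m³; T = 76.2 °C = 349.3 K; R = 8.314 J/(mol·K).
n = 3.168×10^-4 mol
3.168×10^-4 mol × (1 mmol / 0.001000 mol) = 0.3168 mmol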